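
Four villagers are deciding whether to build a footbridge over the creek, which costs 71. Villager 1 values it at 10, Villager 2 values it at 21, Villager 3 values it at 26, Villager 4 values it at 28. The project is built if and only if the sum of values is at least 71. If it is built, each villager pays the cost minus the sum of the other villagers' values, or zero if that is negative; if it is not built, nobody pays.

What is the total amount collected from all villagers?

Total value 85 ≥ cost 71, so it is built.
Villager 1: others sum to 75; max(0, 71 - 75) = 0.
Villager 2: others sum to 64; max(0, 71 - 64) = 7.
Villager 3: others sum to 59; max(0, 71 - 59) = 12.
Villager 4: others sum to 57; max(0, 71 - 57) = 14.
Total collected = 0 + 7 + 12 + 14 = 33.

33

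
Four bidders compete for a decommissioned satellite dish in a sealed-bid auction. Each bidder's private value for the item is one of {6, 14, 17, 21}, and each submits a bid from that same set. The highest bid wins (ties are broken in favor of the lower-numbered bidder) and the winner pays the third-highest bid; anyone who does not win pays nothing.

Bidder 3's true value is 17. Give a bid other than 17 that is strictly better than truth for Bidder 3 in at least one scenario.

21

Suppose Bidder 1 bids 6, Bidder 2 bids 6 and Bidder 4 bids 21.
Bid 17: loses, pays 0, utility 0.
Bid 21: wins, pays 6, utility 17 - 6 = 11.
So bidding 21 beats truth here (11 > 0).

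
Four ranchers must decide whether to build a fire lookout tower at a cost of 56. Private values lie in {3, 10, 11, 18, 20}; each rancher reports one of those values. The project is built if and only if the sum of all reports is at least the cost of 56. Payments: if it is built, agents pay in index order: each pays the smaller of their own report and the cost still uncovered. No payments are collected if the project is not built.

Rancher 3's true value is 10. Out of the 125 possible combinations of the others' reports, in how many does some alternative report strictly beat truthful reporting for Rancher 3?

8

Others report (18, 18, 18): truth gives 0; report 3 gives 7 > 0. Violating.
Others report (18, 18, 20): truth gives 0; report 3 gives 7 > 0. Violating.
Others report (18, 20, 18): truth gives 0; report 3 gives 7 > 0. Violating.
Others report (18, 20, 20): truth gives 0; report 3 gives 7 > 0. Violating.
Others report (3, 3, 3): truth gives 0; no alternative beats it.
Others report (3, 3, 10): truth gives 0; no alternative beats it.
(Checking all 125 profiles: 8 have a profitable deviation, 117 do not.)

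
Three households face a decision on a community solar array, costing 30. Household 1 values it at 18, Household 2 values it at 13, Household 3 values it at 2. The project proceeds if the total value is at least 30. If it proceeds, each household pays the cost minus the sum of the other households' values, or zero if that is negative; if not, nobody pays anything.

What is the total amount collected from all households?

Total value 33 ≥ cost 30, so it is built.
Household 1: others sum to 15; max(0, 30 - 15) = 15.
Household 2: others sum to 20; max(0, 30 - 20) = 10.
Household 3: others sum to 31; max(0, 30 - 31) = 0.
Total collected = 15 + 10 + 0 = 25.

25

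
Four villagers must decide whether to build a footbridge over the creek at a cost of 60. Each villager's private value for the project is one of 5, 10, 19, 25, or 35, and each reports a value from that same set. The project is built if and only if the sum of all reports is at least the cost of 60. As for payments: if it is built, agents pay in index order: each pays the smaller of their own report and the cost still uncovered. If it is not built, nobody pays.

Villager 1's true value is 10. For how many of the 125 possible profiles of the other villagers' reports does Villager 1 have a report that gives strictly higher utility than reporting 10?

Others report (5, 19, 35): truth gives 0; report 5 gives 5 > 0. Violating.
Others report (5, 25, 25): truth gives 0; report 5 gives 5 > 0. Violating.
Others report (5, 25, 35): truth gives 0; report 5 gives 5 > 0. Violating.
Others report (5, 35, 19): truth gives 0; report 5 gives 5 > 0. Violating.
Others report (5, 5, 5): truth gives 0; no alternative beats it.
Others report (5, 5, 10): truth gives 0; no alternative beats it.
(Checking all 125 profiles: 66 have a profitable deviation, 59 do not.)

66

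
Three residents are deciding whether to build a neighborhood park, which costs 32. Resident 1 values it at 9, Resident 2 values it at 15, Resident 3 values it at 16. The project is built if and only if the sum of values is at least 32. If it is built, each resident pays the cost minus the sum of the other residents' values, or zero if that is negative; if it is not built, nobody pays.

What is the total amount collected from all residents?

Total value 40 ≥ cost 32, so it is built.
Resident 1: others sum to 31; max(0, 32 - 31) = 1.
Resident 2: others sum to 25; max(0, 32 - 25) = 7.
Resident 3: others sum to 24; max(0, 32 - 24) = 8.
Total collected = 1 + 7 + 8 = 16.

16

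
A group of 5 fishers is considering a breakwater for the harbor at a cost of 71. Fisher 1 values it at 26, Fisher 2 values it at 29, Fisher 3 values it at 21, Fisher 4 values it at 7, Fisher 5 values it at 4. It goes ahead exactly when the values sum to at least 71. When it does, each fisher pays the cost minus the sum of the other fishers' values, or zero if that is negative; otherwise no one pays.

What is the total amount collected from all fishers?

28

Total value 87 ≥ cost 71, so it is built.
Fisher 1: others sum to 61; max(0, 71 - 61) = 10.
Fisher 2: others sum to 58; max(0, 71 - 58) = 13.
Fisher 3: others sum to 66; max(0, 71 - 66) = 5.
Fisher 4: others sum to 80; max(0, 71 - 80) = 0.
Fisher 5: others sum to 83; max(0, 71 - 83) = 0.
Total collected = 10 + 13 + 5 + 0 + 0 = 28.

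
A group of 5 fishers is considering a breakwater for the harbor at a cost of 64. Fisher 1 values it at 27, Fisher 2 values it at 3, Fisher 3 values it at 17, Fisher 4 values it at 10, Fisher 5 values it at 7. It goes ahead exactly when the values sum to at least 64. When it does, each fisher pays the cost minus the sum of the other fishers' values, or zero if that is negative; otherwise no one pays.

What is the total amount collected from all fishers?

Total value 64 ≥ cost 64, so it is built.
Fisher 1: others sum to 37; max(0, 64 - 37) = 27.
Fisher 2: others sum to 61; max(0, 64 - 61) = 3.
Fisher 3: others sum to 47; max(0, 64 - 47) = 17.
Fisher 4: others sum to 54; max(0, 64 - 54) = 10.
Fisher 5: others sum to 57; max(0, 64 - 57) = 7.
Total collected = 27 + 3 + 17 + 10 + 7 = 64.

64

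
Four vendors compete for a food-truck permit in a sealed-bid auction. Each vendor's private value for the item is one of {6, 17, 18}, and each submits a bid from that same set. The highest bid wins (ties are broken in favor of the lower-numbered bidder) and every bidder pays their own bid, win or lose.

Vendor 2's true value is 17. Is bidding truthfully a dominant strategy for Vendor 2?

Consider the case where Vendor 1 bids 6, Vendor 3 bids 6 and Vendor 4 bids 18.
Truthful bid 17: loses but pays 17, utility -17.
Bid 6 instead: loses but pays 6, utility -6.
Since -6 > -17, bidding 6 is strictly better here, so truthful bidding is not dominant.

No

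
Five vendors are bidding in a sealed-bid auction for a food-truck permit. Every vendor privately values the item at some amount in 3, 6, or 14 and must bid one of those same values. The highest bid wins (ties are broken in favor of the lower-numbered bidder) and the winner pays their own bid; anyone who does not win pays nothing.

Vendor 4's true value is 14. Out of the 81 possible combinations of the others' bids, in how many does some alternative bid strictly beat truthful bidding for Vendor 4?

Others bid (3, 3, 3, 3): truth gives 0; bid 6 gives 8 > 0. Violating.
Others bid (3, 3, 3, 6): truth gives 0; bid 6 gives 8 > 0. Violating.
Others bid (3, 3, 3, 14): truth gives 0; no alternative beats it.
Others bid (3, 3, 6, 3): truth gives 0; no alternative beats it.
(Checking all 81 profiles: 2 have a profitable deviation, 79 do not.)

2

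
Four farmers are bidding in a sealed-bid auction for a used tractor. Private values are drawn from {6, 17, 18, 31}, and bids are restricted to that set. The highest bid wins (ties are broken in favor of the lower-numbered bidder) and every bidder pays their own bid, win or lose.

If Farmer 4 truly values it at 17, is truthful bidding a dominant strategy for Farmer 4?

No

Consider the case where Farmer 1 bids 6, Farmer 2 bids 6 and Farmer 3 bids 17.
Truthful bid 17: loses but pays 17, utility -17.
Bid 6 instead: loses but pays 6, utility -6.
Since -6 > -17, bidding 6 is strictly better here, so truthful bidding is not dominant.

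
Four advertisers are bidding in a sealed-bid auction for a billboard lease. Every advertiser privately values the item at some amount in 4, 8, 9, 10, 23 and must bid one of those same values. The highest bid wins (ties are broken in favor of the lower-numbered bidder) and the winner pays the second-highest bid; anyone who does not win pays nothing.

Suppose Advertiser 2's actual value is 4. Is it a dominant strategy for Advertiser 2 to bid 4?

Yes

Check each profile of the others' bids and compare truth against every alternative bid.
Others bid (4, 4, 8): truth gives 0, best alternative gives -4.
Others bid (4, 8, 4): truth gives 0, best alternative gives -4.
Others bid (4, 8, 8): truth gives 0, best alternative gives -4.
Others bid (4, 4, 4): truth gives 0, best alternative gives 0.
Others bid (4, 4, 9): truth gives 0, best alternative gives 0.
Others bid (4, 4, 10): truth gives 0, best alternative gives 0.
(Remaining 119 profiles checked similarly; truth is weakly best in each.)
In every case the truthful bid is at least as good as any alternative, so it is a dominant strategy.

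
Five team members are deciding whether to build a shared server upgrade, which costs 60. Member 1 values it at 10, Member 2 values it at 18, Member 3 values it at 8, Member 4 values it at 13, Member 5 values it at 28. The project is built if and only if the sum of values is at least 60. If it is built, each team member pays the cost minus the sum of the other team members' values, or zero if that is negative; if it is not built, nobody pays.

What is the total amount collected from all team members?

12

Total value 77 ≥ cost 60, so it is built.
Member 1: others sum to 67; max(0, 60 - 67) = 0.
Member 2: others sum to 59; max(0, 60 - 59) = 1.
Member 3: others sum to 69; max(0, 60 - 69) = 0.
Member 4: others sum to 64; max(0, 60 - 64) = 0.
Member 5: others sum to 49; max(0, 60 - 49) = 11.
Total collected = 0 + 1 + 0 + 0 + 11 = 12.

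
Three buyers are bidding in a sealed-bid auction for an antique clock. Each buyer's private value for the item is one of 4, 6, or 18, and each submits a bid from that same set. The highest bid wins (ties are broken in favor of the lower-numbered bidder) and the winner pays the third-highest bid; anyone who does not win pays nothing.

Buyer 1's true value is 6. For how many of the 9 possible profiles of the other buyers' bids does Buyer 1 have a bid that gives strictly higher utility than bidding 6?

2

Others bid (4, 18): truth gives 0; bid 18 gives 2 > 0. Violating.
Others bid (18, 4): truth gives 0; bid 18 gives 2 > 0. Violating.
Others bid (4, 4): truth gives 2; no alternative beats it.
Others bid (4, 6): truth gives 2; no alternative beats it.
(Checking all 9 profiles: 2 have a profitable deviation, 7 do not.)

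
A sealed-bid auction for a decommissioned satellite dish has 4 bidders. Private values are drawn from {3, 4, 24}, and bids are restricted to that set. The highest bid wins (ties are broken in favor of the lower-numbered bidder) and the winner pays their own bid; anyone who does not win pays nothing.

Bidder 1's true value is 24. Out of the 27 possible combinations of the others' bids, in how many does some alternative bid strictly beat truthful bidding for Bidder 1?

Others bid (3, 3, 3): truth gives 0; bid 3 gives 21 > 0. Violating.
Others bid (3, 3, 4): truth gives 0; bid 4 gives 20 > 0. Violating.
Others bid (3, 4, 3): truth gives 0; bid 4 gives 20 > 0. Violating.
Others bid (3, 4, 4): truth gives 0; bid 4 gives 20 > 0. Violating.
Others bid (3, 3, 24): truth gives 0; no alternative beats it.
Others bid (3, 4, 24): truth gives 0; no alternative beats it.
(Checking all 27 profiles: 8 have a profitable deviation, 19 do not.)

8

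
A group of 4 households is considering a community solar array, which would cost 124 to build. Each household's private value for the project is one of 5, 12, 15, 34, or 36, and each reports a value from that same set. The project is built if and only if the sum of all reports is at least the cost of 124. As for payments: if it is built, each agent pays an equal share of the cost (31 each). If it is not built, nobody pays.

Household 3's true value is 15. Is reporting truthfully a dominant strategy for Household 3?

Yes

Check each profile of the others' reports and compare truth against every alternative report.
Others report (5, 5, 5): truth gives 0, best alternative gives 0.
Others report (5, 5, 12): truth gives 0, best alternative gives 0.
Others report (5, 5, 15): truth gives 0, best alternative gives 0.
Others report (5, 5, 34): truth gives 0, best alternative gives 0.
Others report (5, 5, 36): truth gives 0, best alternative gives 0.
Others report (5, 12, 5): truth gives 0, best alternative gives 0.
(Remaining 119 profiles checked similarly; truth is weakly best in each.)
In every case the truthful report is at least as good as any alternative, so it is a dominant strategy.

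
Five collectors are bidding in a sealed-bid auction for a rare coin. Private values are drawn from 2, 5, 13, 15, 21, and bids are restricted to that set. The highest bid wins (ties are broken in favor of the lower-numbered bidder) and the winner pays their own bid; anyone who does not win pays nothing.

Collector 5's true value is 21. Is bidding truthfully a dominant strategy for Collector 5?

No

Consider the case where Collector 1 bids 2, Collector 2 bids 2, Collector 3 bids 2 and Collector 4 bids 2.
Truthful bid 21: wins, pays 21, utility 21 - 21 = 0.
Bid 5 instead: wins, pays 5, utility 21 - 5 = 16.
Since 16 > 0, bidding 5 is strictly better here, so truthful bidding is not dominant.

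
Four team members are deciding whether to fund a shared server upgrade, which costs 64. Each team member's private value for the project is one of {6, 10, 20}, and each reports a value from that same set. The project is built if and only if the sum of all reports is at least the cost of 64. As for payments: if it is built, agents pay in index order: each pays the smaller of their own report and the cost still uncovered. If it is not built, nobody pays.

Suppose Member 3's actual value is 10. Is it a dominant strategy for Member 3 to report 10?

No

Consider the case where Member 1 reports 20, Member 2 reports 20 and Member 4 reports 20.
Truthful report 10: project built, pays 10, utility 10 - 10 = 0.
Report 6 instead: project built, pays 6, utility 10 - 6 = 4.
Since 4 > 0, reporting 6 is strictly better here, so truthful reporting is not dominant.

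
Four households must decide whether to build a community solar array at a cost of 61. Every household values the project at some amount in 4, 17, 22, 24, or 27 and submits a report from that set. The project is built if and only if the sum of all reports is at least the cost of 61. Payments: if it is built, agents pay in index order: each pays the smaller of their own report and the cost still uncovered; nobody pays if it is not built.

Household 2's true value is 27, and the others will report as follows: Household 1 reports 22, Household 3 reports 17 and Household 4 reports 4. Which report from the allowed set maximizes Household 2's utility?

Report 4: project not built, utility 0.
Report 17: project not built, utility 0.
Report 22: project built, pays 22, utility 27 - 22 = 5.
Report 24: project built, pays 24, utility 27 - 24 = 3.
Report 27: project built, pays 27, utility 27 - 27 = 0.
The best choice is 22 with utility 5.

22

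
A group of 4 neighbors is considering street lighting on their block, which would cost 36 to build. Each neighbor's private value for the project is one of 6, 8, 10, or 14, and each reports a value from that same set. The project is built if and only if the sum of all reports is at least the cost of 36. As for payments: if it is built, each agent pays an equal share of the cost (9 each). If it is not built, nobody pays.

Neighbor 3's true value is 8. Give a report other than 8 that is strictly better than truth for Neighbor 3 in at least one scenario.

6

Suppose Neighbor 1 reports 6, Neighbor 2 reports 8 and Neighbor 4 reports 14.
Report 8: project built, pays 9, utility 8 - 9 = -1.
Report 6: project not built, utility 0.
So reporting 6 beats truth here (0 > -1).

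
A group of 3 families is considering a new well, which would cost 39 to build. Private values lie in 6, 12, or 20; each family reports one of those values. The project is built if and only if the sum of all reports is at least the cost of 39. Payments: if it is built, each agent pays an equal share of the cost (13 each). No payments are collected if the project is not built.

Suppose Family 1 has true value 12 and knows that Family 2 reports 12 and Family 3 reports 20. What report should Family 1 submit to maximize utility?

Report 6: project not built, utility 0.
Report 12: project built, pays 13, utility 12 - 13 = -1.
Report 20: project built, pays 13, utility 12 - 13 = -1.
The best choice is 6 with utility 0.

6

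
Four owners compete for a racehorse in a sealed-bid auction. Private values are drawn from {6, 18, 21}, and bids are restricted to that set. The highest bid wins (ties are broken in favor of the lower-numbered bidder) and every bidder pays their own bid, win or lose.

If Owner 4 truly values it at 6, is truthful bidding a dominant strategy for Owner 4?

Yes

Check each profile of the others' bids and compare truth against every alternative bid.
Others bid (6, 6, 21): truth gives -6, best alternative gives -18.
Others bid (6, 18, 21): truth gives -6, best alternative gives -18.
Others bid (6, 21, 6): truth gives -6, best alternative gives -18.
Others bid (6, 21, 18): truth gives -6, best alternative gives -18.
Others bid (6, 21, 21): truth gives -6, best alternative gives -18.
Others bid (18, 6, 21): truth gives -6, best alternative gives -18.
(Remaining 21 profiles checked similarly; truth is weakly best in each.)
In every case the truthful bid is at least as good as any alternative, so it is a dominant strategy.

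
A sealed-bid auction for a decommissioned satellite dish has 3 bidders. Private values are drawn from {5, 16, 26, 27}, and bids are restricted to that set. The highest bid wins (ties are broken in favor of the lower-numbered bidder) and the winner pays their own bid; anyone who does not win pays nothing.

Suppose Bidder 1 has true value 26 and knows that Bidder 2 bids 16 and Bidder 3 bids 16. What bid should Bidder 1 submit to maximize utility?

Bid 5: loses, pays 0, utility 0.
Bid 16: wins, pays 16, utility 26 - 16 = 10.
Bid 26: wins, pays 26, utility 26 - 26 = 0.
Bid 27: wins, pays 27, utility 26 - 27 = -1.
The best choice is 16 with utility 10.

16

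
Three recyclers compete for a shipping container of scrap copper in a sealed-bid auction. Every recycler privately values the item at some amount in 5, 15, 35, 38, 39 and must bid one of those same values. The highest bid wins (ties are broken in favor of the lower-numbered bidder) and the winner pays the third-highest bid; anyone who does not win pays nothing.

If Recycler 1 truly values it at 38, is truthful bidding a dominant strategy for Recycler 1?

Consider the case where Recycler 2 bids 5 and Recycler 3 bids 39.
Truthful bid 38: loses, pays 0, utility 0.
Bid 39 instead: wins, pays 5, utility 38 - 5 = 33.
Since 33 > 0, bidding 39 is strictly better here, so truthful bidding is not dominant.

No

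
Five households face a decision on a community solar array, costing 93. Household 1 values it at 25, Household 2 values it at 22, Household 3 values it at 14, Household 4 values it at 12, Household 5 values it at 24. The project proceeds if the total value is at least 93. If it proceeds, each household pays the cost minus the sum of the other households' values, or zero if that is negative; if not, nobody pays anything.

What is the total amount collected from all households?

77

Total value 97 ≥ cost 93, so it is built.
Household 1: others sum to 72; max(0, 93 - 72) = 21.
Household 2: others sum to 75; max(0, 93 - 75) = 18.
Household 3: others sum to 83; max(0, 93 - 83) = 10.
Household 4: others sum to 85; max(0, 93 - 85) = 8.
Household 5: others sum to 73; max(0, 93 - 73) = 20.
Total collected = 21 + 18 + 10 + 8 + 20 = 77.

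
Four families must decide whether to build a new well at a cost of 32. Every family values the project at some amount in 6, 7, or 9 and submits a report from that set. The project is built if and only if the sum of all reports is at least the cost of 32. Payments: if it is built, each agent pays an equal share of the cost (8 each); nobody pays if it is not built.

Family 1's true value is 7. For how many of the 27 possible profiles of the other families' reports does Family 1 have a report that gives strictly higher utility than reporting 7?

Others report (7, 9, 9): truth gives -1; report 6 gives 0 > -1. Violating.
Others report (9, 7, 9): truth gives -1; report 6 gives 0 > -1. Violating.
Others report (9, 9, 7): truth gives -1; report 6 gives 0 > -1. Violating.
Others report (6, 6, 6): truth gives 0; no alternative beats it.
Others report (6, 6, 7): truth gives 0; no alternative beats it.
(Checking all 27 profiles: 3 have a profitable deviation, 24 do not.)

3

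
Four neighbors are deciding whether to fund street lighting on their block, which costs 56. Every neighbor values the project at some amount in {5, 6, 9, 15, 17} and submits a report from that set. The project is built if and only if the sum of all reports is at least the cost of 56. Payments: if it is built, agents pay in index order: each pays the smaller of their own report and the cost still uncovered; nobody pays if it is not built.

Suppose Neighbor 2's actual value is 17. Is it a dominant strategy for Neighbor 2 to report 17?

Consider the case where Neighbor 1 reports 9, Neighbor 3 reports 15 and Neighbor 4 reports 17.
Truthful report 17: project built, pays 17, utility 17 - 17 = 0.
Report 15 instead: project built, pays 15, utility 17 - 15 = 2.
Since 2 > 0, reporting 15 is strictly better here, so truthful reporting is not dominant.

No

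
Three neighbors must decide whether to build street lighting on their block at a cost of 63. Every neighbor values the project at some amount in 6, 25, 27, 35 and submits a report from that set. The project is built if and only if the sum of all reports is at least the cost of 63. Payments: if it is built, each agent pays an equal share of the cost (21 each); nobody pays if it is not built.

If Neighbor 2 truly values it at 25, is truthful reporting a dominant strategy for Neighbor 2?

Consider the case where Neighbor 1 reports 6 and Neighbor 3 reports 25.
Truthful report 25: project not built, utility 0.
Report 35 instead: project built, pays 21, utility 25 - 21 = 4.
Since 4 > 0, reporting 35 is strictly better here, so truthful reporting is not dominant.

No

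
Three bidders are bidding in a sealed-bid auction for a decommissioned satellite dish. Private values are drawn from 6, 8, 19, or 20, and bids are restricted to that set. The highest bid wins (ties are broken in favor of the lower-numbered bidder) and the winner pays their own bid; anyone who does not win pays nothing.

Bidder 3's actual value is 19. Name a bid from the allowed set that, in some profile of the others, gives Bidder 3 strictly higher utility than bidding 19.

8

Suppose Bidder 1 bids 6 and Bidder 2 bids 6.
Bid 19: wins, pays 19, utility 19 - 19 = 0.
Bid 8: wins, pays 8, utility 19 - 8 = 11.
So bidding 8 beats truth here (11 > 0).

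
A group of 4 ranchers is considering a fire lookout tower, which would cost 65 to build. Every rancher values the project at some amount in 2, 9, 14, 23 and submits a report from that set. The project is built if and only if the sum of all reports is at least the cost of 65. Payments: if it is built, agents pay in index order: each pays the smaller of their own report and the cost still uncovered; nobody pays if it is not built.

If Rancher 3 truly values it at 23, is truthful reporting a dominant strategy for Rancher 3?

Consider the case where Rancher 1 reports 9, Rancher 2 reports 23 and Rancher 4 reports 23.
Truthful report 23: project built, pays 23, utility 23 - 23 = 0.
Report 14 instead: project built, pays 14, utility 23 - 14 = 9.
Since 9 > 0, reporting 14 is strictly better here, so truthful reporting is not dominant.

No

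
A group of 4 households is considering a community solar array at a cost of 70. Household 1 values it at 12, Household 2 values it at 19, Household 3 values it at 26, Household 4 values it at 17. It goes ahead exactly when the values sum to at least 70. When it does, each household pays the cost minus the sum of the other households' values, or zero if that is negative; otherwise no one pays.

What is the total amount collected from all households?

58

Total value 74 ≥ cost 70, so it is built.
Household 1: others sum to 62; max(0, 70 - 62) = 8.
Household 2: others sum to 55; max(0, 70 - 55) = 15.
Household 3: others sum to 48; max(0, 70 - 48) = 22.
Household 4: others sum to 57; max(0, 70 - 57) = 13.
Total collected = 8 + 15 + 22 + 13 = 58.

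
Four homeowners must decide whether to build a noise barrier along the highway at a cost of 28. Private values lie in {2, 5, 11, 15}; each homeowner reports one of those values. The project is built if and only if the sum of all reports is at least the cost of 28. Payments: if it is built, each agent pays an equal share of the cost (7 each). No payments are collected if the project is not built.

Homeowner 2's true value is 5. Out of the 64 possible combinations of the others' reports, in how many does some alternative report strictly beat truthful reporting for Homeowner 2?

Others report (2, 11, 11): truth gives -2; report 2 gives 0 > -2. Violating.
Others report (5, 5, 15): truth gives -2; report 2 gives 0 > -2. Violating.
Others report (5, 15, 5): truth gives -2; report 2 gives 0 > -2. Violating.
Others report (11, 2, 11): truth gives -2; report 2 gives 0 > -2. Violating.
Others report (2, 2, 2): truth gives 0; no alternative beats it.
Others report (2, 2, 5): truth gives 0; no alternative beats it.
(Checking all 64 profiles: 6 have a profitable deviation, 58 do not.)

6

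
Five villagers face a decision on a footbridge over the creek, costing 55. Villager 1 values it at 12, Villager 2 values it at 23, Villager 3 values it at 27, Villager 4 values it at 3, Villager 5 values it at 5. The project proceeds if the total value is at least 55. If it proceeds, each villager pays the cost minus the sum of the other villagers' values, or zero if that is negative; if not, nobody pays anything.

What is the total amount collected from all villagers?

20

Total value 70 ≥ cost 55, so it is built.
Villager 1: others sum to 58; max(0, 55 - 58) = 0.
Villager 2: others sum to 47; max(0, 55 - 47) = 8.
Villager 3: others sum to 43; max(0, 55 - 43) = 12.
Villager 4: others sum to 67; max(0, 55 - 67) = 0.
Villager 5: others sum to 65; max(0, 55 - 65) = 0.
Total collected = 0 + 8 + 12 + 0 + 0 = 20.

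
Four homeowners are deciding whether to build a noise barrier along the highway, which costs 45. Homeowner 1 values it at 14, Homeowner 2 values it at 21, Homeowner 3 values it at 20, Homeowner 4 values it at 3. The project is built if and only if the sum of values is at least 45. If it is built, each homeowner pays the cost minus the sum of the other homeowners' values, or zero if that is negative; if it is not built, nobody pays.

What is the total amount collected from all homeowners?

Total value 58 ≥ cost 45, so it is built.
Homeowner 1: others sum to 44; max(0, 45 - 44) = 1.
Homeowner 2: others sum to 37; max(0, 45 - 37) = 8.
Homeowner 3: others sum to 38; max(0, 45 - 38) = 7.
Homeowner 4: others sum to 55; max(0, 45 - 55) = 0.
Total collected = 1 + 8 + 7 + 0 = 16.

16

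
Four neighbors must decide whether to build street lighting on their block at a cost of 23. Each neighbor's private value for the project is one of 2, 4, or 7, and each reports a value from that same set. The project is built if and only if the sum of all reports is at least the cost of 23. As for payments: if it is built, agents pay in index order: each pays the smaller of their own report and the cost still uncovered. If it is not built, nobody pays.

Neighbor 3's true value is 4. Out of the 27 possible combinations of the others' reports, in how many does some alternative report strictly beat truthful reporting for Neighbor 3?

Others report (7, 7, 7): truth gives 0; report 2 gives 2 > 0. Violating.
Others report (2, 2, 2): truth gives 0; no alternative beats it.
Others report (2, 2, 4): truth gives 0; no alternative beats it.
(Checking all 27 profiles: 1 has a profitable deviation, 26 do not.)

1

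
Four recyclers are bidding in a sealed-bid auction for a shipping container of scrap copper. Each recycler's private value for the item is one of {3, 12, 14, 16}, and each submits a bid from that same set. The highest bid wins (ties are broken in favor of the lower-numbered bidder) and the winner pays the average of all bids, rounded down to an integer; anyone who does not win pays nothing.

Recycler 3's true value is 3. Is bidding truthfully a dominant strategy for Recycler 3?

Yes

Check each profile of the others' bids and compare truth against every alternative bid.
Others bid (3, 3, 12): truth gives 0, best alternative gives -4.
Others bid (3, 3, 3): truth gives 0, best alternative gives -2.
Others bid (3, 3, 14): truth gives 0, best alternative gives 0.
Others bid (3, 3, 16): truth gives 0, best alternative gives 0.
Others bid (3, 12, 3): truth gives 0, best alternative gives 0.
Others bid (3, 12, 12): truth gives 0, best alternative gives 0.
(Remaining 58 profiles checked similarly; truth is weakly best in each.)
In every case the truthful bid is at least as good as any alternative, so it is a dominant strategy.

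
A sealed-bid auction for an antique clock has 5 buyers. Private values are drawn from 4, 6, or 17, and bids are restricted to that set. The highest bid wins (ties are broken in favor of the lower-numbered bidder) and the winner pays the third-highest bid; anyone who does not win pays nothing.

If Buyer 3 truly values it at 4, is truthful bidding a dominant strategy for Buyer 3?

Yes

Check each profile of the others' bids and compare truth against every alternative bid.
Others bid (4, 4, 6, 6): truth gives 0, best alternative gives -2.
Others bid (4, 4, 4, 4): truth gives 0, best alternative gives 0.
Others bid (4, 4, 4, 6): truth gives 0, best alternative gives 0.
Others bid (4, 4, 4, 17): truth gives 0, best alternative gives 0.
Others bid (4, 4, 6, 4): truth gives 0, best alternative gives 0.
Others bid (4, 4, 6, 17): truth gives 0, best alternative gives 0.
(Remaining 75 profiles checked similarly; truth is weakly best in each.)
In every case the truthful bid is at least as good as any alternative, so it is a dominant strategy.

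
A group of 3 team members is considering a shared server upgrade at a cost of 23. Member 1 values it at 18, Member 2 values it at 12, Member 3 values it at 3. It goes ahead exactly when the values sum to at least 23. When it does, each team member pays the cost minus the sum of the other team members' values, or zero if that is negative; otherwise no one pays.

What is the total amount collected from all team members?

Total value 33 ≥ cost 23, so it is built.
Member 1: others sum to 15; max(0, 23 - 15) = 8.
Member 2: others sum to 21; max(0, 23 - 21) = 2.
Member 3: others sum to 30; max(0, 23 - 30) = 0.
Total collected = 8 + 2 + 0 = 10.

10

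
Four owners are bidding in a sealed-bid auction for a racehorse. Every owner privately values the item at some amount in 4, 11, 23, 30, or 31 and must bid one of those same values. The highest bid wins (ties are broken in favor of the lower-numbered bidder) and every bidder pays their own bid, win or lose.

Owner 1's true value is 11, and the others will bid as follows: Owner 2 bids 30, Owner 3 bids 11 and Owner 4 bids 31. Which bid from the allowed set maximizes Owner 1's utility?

Bid 4: loses but pays 4, utility -4.
Bid 11: loses but pays 11, utility -11.
Bid 23: loses but pays 23, utility -23.
Bid 30: loses but pays 30, utility -30.
Bid 31: wins, pays 31, utility 11 - 31 = -20.
The best choice is 4 with utility -4.

4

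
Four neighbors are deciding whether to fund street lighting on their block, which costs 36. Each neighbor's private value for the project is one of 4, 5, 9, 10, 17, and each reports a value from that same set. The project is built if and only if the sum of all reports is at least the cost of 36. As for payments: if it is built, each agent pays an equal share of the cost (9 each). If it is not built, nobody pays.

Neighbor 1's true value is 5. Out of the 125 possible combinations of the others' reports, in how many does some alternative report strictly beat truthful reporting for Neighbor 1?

Others report (4, 10, 17): truth gives -4; report 4 gives 0 > -4. Violating.
Others report (4, 17, 10): truth gives -4; report 4 gives 0 > -4. Violating.
Others report (5, 9, 17): truth gives -4; report 4 gives 0 > -4. Violating.
Others report (5, 17, 9): truth gives -4; report 4 gives 0 > -4. Violating.
Others report (4, 4, 4): truth gives 0; no alternative beats it.
Others report (4, 4, 5): truth gives 0; no alternative beats it.
(Checking all 125 profiles: 12 have a profitable deviation, 113 do not.)

12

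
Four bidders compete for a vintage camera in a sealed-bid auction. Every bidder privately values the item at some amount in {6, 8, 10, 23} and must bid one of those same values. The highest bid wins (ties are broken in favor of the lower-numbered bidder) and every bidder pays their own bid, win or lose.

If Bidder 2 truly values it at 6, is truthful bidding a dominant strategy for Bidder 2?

No

Consider the case where Bidder 1 bids 6, Bidder 3 bids 6 and Bidder 4 bids 6.
Truthful bid 6: loses but pays 6, utility -6.
Bid 8 instead: wins, pays 8, utility 6 - 8 = -2.
Since -2 > -6, bidding 8 is strictly better here, so truthful bidding is not dominant.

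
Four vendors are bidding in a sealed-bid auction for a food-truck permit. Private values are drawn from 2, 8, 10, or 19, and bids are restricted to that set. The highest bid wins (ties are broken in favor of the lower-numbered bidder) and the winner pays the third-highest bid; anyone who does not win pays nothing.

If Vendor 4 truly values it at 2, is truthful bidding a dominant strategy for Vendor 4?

Check each profile of the others' bids and compare truth against every alternative bid.
Others bid (2, 2, 2): truth gives 0, best alternative gives 0.
Others bid (2, 2, 8): truth gives 0, best alternative gives 0.
Others bid (2, 2, 10): truth gives 0, best alternative gives 0.
Others bid (2, 2, 19): truth gives 0, best alternative gives 0.
Others bid (2, 8, 2): truth gives 0, best alternative gives 0.
Others bid (2, 8, 8): truth gives 0, best alternative gives 0.
(Remaining 58 profiles checked similarly; truth is weakly best in each.)
In every case the truthful bid is at least as good as any alternative, so it is a dominant strategy.

Yes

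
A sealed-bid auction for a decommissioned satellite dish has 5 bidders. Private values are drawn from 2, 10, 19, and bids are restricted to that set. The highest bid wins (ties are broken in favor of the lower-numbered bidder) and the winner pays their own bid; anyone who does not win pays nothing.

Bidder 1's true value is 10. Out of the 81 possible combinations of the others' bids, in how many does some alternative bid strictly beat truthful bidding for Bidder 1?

1

Others bid (2, 2, 2, 2): truth gives 0; bid 2 gives 8 > 0. Violating.
Others bid (2, 2, 2, 10): truth gives 0; no alternative beats it.
Others bid (2, 2, 2, 19): truth gives 0; no alternative beats it.
(Checking all 81 profiles: 1 has a profitable deviation, 80 do not.)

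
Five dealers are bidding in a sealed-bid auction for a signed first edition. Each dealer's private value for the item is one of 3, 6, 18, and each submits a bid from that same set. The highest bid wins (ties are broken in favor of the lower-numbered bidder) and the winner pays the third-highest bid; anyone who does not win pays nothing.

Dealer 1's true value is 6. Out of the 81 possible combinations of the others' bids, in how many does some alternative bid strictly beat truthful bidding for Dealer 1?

4

Others bid (3, 3, 3, 18): truth gives 0; bid 18 gives 3 > 0. Violating.
Others bid (3, 3, 18, 3): truth gives 0; bid 18 gives 3 > 0. Violating.
Others bid (3, 18, 3, 3): truth gives 0; bid 18 gives 3 > 0. Violating.
Others bid (18, 3, 3, 3): truth gives 0; bid 18 gives 3 > 0. Violating.
Others bid (3, 3, 3, 3): truth gives 3; no alternative beats it.
Others bid (3, 3, 3, 6): truth gives 3; no alternative beats it.
(Checking all 81 profiles: 4 have a profitable deviation, 77 do not.)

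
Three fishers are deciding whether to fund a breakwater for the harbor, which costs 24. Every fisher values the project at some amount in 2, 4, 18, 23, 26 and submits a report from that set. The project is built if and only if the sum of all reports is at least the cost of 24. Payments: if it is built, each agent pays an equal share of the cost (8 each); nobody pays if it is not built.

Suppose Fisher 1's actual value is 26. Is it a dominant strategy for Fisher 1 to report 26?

Check each profile of the others' reports and compare truth against every alternative report.
Others report (2, 2): truth gives 18, best alternative gives 18.
Others report (2, 4): truth gives 18, best alternative gives 18.
Others report (2, 18): truth gives 18, best alternative gives 18.
Others report (2, 23): truth gives 18, best alternative gives 18.
Others report (2, 26): truth gives 18, best alternative gives 18.
Others report (4, 2): truth gives 18, best alternative gives 18.
(Remaining 19 profiles checked similarly; truth is weakly best in each.)
In every case the truthful report is at least as good as any alternative, so it is a dominant strategy.

Yes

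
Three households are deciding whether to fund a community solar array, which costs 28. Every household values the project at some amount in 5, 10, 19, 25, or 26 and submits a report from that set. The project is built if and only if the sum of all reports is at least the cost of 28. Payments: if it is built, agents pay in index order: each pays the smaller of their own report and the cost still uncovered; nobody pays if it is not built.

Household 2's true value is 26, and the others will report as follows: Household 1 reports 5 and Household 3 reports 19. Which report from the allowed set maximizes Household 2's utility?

Report 5: project built, pays 5, utility 26 - 5 = 21.
Report 10: project built, pays 10, utility 26 - 10 = 16.
Report 19: project built, pays 19, utility 26 - 19 = 7.
Report 25: project built, pays 23, utility 26 - 23 = 3.
Report 26: project built, pays 23, utility 26 - 23 = 3.
The best choice is 5 with utility 21.

5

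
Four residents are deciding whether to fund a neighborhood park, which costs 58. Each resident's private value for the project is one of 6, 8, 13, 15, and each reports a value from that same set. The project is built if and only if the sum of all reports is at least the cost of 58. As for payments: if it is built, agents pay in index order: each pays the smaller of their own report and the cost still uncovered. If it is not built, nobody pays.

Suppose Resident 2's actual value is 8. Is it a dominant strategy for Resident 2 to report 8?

Check each profile of the others' reports and compare truth against every alternative report.
Others report (6, 6, 6): truth gives 0, best alternative gives 0.
Others report (6, 6, 8): truth gives 0, best alternative gives 0.
Others report (6, 6, 13): truth gives 0, best alternative gives 0.
Others report (6, 6, 15): truth gives 0, best alternative gives 0.
Others report (6, 8, 6): truth gives 0, best alternative gives 0.
Others report (6, 8, 8): truth gives 0, best alternative gives 0.
(Remaining 58 profiles checked similarly; truth is weakly best in each.)
In every case the truthful report is at least as good as any alternative, so it is a dominant strategy.

Yes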